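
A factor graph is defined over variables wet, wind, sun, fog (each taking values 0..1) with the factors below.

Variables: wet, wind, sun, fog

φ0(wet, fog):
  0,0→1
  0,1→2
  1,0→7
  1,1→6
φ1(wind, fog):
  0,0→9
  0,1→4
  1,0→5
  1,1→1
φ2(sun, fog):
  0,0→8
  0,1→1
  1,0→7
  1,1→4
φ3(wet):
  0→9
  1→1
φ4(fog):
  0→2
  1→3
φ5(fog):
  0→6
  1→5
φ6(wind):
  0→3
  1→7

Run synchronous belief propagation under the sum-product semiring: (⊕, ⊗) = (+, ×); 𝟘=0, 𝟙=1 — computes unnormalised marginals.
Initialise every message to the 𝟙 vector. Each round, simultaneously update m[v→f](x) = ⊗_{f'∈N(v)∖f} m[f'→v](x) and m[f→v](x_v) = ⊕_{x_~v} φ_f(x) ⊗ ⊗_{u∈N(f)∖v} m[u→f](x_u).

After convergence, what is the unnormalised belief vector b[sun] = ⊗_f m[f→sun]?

b[sun] = [102072, 110688]

init: all messages = 𝟙 over 2 values
r1 m[φ0→wet] = [3, 13]
r1 m[φ0→fog] = [8, 8]
r1 m[φ1→wind] = [13, 6]
r1 m[φ1→fog] = [14, 5]
r1 m[φ2→sun] = [9, 11]
r1 m[φ2→fog] = [15, 5]
r1 m[φ3→wet] = [9, 1]
r1 m[φ4→fog] = [2, 3]
r1 m[φ5→fog] = [6, 5]
r1 m[φ6→wind] = [3, 7]
r1 m[wet→φ0] = [1, 1]
r1 m[wet→φ3] = [1, 1]
r1 m[wind→φ1] = [1, 1]
r1 m[wind→φ6] = [1, 1]
r1 m[sun→φ2] = [1, 1]
r1 m[fog→φ0] = [1, 1]
r1 m[fog→φ1] = [1, 1]
r1 m[fog→φ2] = [1, 1]
r1 m[fog→φ4] = [1, 1]
r1 m[fog→φ5] = [1, 1]
r2 m[φ0→wet] = [3, 13]
r2 m[φ0→fog] = [8, 8]
r2 m[φ1→wind] = [13, 6]
r2 m[φ1→fog] = [14, 5]
r2 m[φ2→sun] = [9, 11]
r2 m[φ2→fog] = [15, 5]
r2 m[φ3→wet] = [9, 1]
r2 m[φ4→fog] = [2, 3]
r2 m[φ5→fog] = [6, 5]
r2 m[φ6→wind] = [3, 7]
r2 m[wet→φ0] = [9, 1]
r2 m[wet→φ3] = [3, 13]
r2 m[wind→φ1] = [3, 7]
r2 m[wind→φ6] = [13, 6]
r2 m[sun→φ2] = [1, 1]
r2 m[fog→φ0] = [2520, 375]
r2 m[fog→φ1] = [1440, 600]
r2 m[fog→φ2] = [1344, 600]
r2 m[fog→φ4] = [10080, 1000]
r2 m[fog→φ5] = [3360, 600]
r3 m[φ0→wet] = [3270, 19890]
r3 m[φ0→fog] = [16, 24]
r3 m[φ1→wind] = [15360, 7800]
r3 m[φ1→fog] = [62, 19]
r3 m[φ2→sun] = [11352, 11808]
r3 m[φ2→fog] = [15, 5]
r3 m[φ3→wet] = [9, 1]
r3 m[φ4→fog] = [2, 3]
r3 m[φ5→fog] = [6, 5]
r3 m[φ6→wind] = [3, 7]
r3 m[wet→φ0] = [9, 1]
r3 m[wet→φ3] = [3, 13]
r3 m[wind→φ1] = [3, 7]
r3 m[wind→φ6] = [13, 6]
r3 m[sun→φ2] = [1, 1]
r3 m[fog→φ0] = [2520, 375]
r3 m[fog→φ1] = [1440, 600]
r3 m[fog→φ2] = [1344, 600]
r3 m[fog→φ4] = [10080, 1000]
r3 m[fog→φ5] = [3360, 600]
r4 m[φ0→wet] = [3270, 19890]
r4 m[φ0→fog] = [16, 24]
r4 m[φ1→wind] = [15360, 7800]
r4 m[φ1→fog] = [62, 19]
r4 m[φ2→sun] = [11352, 11808]
r4 m[φ2→fog] = [15, 5]
r4 m[φ3→wet] = [9, 1]
r4 m[φ4→fog] = [2, 3]
r4 m[φ5→fog] = [6, 5]
r4 m[φ6→wind] = [3, 7]
r4 m[wet→φ0] = [9, 1]
r4 m[wet→φ3] = [3270, 19890]
r4 m[wind→φ1] = [3, 7]
r4 m[wind→φ6] = [15360, 7800]
r4 m[sun→φ2] = [1, 1]
r4 m[fog→φ0] = [11160, 1425]
r4 m[fog→φ1] = [2880, 1800]
r4 m[fog→φ2] = [11904, 6840]
r4 m[fog→φ4] = [89280, 11400]
r4 m[fog→φ5] = [29760, 6840]
r5 m[φ0→wet] = [14010, 86670]
r5 m[φ0→fog] = [16, 24]
r5 m[φ1→wind] = [33120, 16200]
r5 m[φ1→fog] = [62, 19]
r5 m[φ2→sun] = [102072, 110688]
r5 m[φ2→fog] = [15, 5]
r5 m[φ3→wet] = [9, 1]
r5 m[φ4→fog] = [2, 3]
r5 m[φ5→fog] = [6, 5]
r5 m[φ6→wind] = [3, 7]
r5 m[wet→φ0] = [9, 1]
r5 m[wet→φ3] = [3270, 19890]
r5 m[wind→φ1] = [3, 7]
r5 m[wind→φ6] = [15360, 7800]
r5 m[sun→φ2] = [1, 1]
r5 m[fog→φ0] = [11160, 1425]
r5 m[fog→φ1] = [2880, 1800]
r5 m[fog→φ2] = [11904, 6840]
r5 m[fog→φ4] = [89280, 11400]
r5 m[fog→φ5] = [29760, 6840]
r6 m[φ0→wet] = [14010, 86670]
r6 m[φ0→fog] = [16, 24]
r6 m[φ1→wind] = [33120, 16200]
r6 m[φ1→fog] = [62, 19]
r6 m[φ2→sun] = [102072, 110688]
r6 m[φ2→fog] = [15, 5]
r6 m[φ3→wet] = [9, 1]
r6 m[φ4→fog] = [2, 3]
r6 m[φ5→fog] = [6, 5]
r6 m[φ6→wind] = [3, 7]
r6 m[wet→φ0] = [9, 1]
r6 m[wet→φ3] = [14010, 86670]
r6 m[wind→φ1] = [3, 7]
r6 m[wind→φ6] = [33120, 16200]
r6 m[sun→φ2] = [1, 1]
r6 m[fog→φ0] = [11160, 1425]
r6 m[fog→φ1] = [2880, 1800]
r6 m[fog→φ2] = [11904, 6840]
r6 m[fog→φ4] = [89280, 11400]
r6 m[fog→φ5] = [29760, 6840]
r7 m[φ0→wet] = [14010, 86670]
r7 m[φ0→fog] = [16, 24]
r7 m[φ1→wind] = [33120, 16200]
r7 m[φ1→fog] = [62, 19]
r7 m[φ2→sun] = [102072, 110688]
r7 m[φ2→fog] = [15, 5]
r7 m[φ3→wet] = [9, 1]
r7 m[φ4→fog] = [2, 3]
r7 m[φ5→fog] = [6, 5]
r7 m[φ6→wind] = [3, 7]
r7 m[wet→φ0] = [9, 1]
r7 m[wet→φ3] = [14010, 86670]
r7 m[wind→φ1] = [3, 7]
r7 m[wind→φ6] = [33120, 16200]
r7 m[sun→φ2] = [1, 1]
r7 m[fog→φ0] = [11160, 1425]
r7 m[fog→φ1] = [2880, 1800]
r7 m[fog→φ2] = [11904, 6840]
r7 m[fog→φ4] = [89280, 11400]
r7 m[fog→φ5] = [29760, 6840]
fixed point reached at round 7
b[sun] = ⊗ incoming = [102072, 110688]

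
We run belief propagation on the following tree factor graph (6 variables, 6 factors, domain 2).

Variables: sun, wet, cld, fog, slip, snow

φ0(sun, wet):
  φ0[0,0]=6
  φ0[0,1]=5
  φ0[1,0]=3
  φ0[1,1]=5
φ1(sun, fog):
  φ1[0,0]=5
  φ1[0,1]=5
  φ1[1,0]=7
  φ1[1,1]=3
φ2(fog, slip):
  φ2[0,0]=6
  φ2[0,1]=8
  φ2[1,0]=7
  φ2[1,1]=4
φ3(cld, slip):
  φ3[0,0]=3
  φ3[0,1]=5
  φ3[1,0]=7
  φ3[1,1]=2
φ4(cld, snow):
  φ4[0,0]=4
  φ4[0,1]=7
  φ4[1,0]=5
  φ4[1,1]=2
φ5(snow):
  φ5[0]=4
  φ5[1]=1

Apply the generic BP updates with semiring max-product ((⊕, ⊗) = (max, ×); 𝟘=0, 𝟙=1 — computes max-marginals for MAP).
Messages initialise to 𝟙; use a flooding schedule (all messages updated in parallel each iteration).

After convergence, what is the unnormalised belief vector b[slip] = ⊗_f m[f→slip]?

init: all messages = 𝟙 over 2 values
r1 m[φ0→sun] = [6, 5]
r1 m[φ0→wet] = [6, 5]
r1 m[φ1→sun] = [5, 7]
r1 m[φ1→fog] = [7, 5]
r1 m[φ2→fog] = [8, 7]
r1 m[φ2→slip] = [7, 8]
r1 m[φ3→cld] = [5, 7]
r1 m[φ3→slip] = [7, 5]
r1 m[φ4→cld] = [7, 5]
r1 m[φ4→snow] = [5, 7]
r1 m[φ5→snow] = [4, 1]
r1 m[sun→φ0] = [1, 1]
r1 m[sun→φ1] = [1, 1]
r1 m[wet→φ0] = [1, 1]
r1 m[cld→φ3] = [1, 1]
r1 m[cld→φ4] = [1, 1]
r1 m[fog→φ1] = [1, 1]
r1 m[fog→φ2] = [1, 1]
r1 m[slip→φ2] = [1, 1]
r1 m[slip→φ3] = [1, 1]
r1 m[snow→φ4] = [1, 1]
r1 m[snow→φ5] = [1, 1]
r2 m[φ0→sun] = [6, 5]
r2 m[φ0→wet] = [6, 5]
r2 m[φ1→sun] = [5, 7]
r2 m[φ1→fog] = [7, 5]
r2 m[φ2→fog] = [8, 7]
r2 m[φ2→slip] = [7, 8]
r2 m[φ3→cld] = [5, 7]
r2 m[φ3→slip] = [7, 5]
r2 m[φ4→cld] = [7, 5]
r2 m[φ4→snow] = [5, 7]
r2 m[φ5→snow] = [4, 1]
r2 m[sun→φ0] = [5, 7]
r2 m[sun→φ1] = [6, 5]
r2 m[wet→φ0] = [1, 1]
r2 m[cld→φ3] = [7, 5]
r2 m[cld→φ4] = [5, 7]
r2 m[fog→φ1] = [8, 7]
r2 m[fog→φ2] = [7, 5]
r2 m[slip→φ2] = [7, 5]
r2 m[slip→φ3] = [7, 8]
r2 m[snow→φ4] = [4, 1]
r2 m[snow→φ5] = [5, 7]
r3 m[φ0→sun] = [6, 5]
r3 m[φ0→wet] = [30, 35]
r3 m[φ1→sun] = [40, 56]
r3 m[φ1→fog] = [35, 30]
r3 m[φ2→fog] = [42, 49]
r3 m[φ2→slip] = [42, 56]
r3 m[φ3→cld] = [40, 49]
r3 m[φ3→slip] = [35, 35]
r3 m[φ4→cld] = [16, 20]
r3 m[φ4→snow] = [35, 35]
r3 m[φ5→snow] = [4, 1]
r3 m[sun→φ0] = [5, 7]
r3 m[sun→φ1] = [6, 5]
r3 m[wet→φ0] = [1, 1]
r3 m[cld→φ3] = [7, 5]
r3 m[cld→φ4] = [5, 7]
r3 m[fog→φ1] = [8, 7]
r3 m[fog→φ2] = [7, 5]
r3 m[slip→φ2] = [7, 5]
r3 m[slip→φ3] = [7, 8]
r3 m[snow→φ4] = [4, 1]
r3 m[snow→φ5] = [5, 7]
r4 m[φ0→sun] = [6, 5]
r4 m[φ0→wet] = [30, 35]
r4 m[φ1→sun] = [40, 56]
r4 m[φ1→fog] = [35, 30]
r4 m[φ2→fog] = [42, 49]
r4 m[φ2→slip] = [42, 56]
r4 m[φ3→cld] = [40, 49]
r4 m[φ3→slip] = [35, 35]
r4 m[φ4→cld] = [16, 20]
r4 m[φ4→snow] = [35, 35]
r4 m[φ5→snow] = [4, 1]
r4 m[sun→φ0] = [40, 56]
r4 m[sun→φ1] = [6, 5]
r4 m[wet→φ0] = [1, 1]
r4 m[cld→φ3] = [16, 20]
r4 m[cld→φ4] = [40, 49]
r4 m[fog→φ1] = [42, 49]
r4 m[fog→φ2] = [35, 30]
r4 m[slip→φ2] = [35, 35]
r4 m[slip→φ3] = [42, 56]
r4 m[snow→φ4] = [4, 1]
r4 m[snow→φ5] = [35, 35]
r5 m[φ0→sun] = [6, 5]
r5 m[φ0→wet] = [240, 280]
r5 m[φ1→sun] = [245, 294]
r5 m[φ1→fog] = [35, 30]
r5 m[φ2→fog] = [280, 245]
r5 m[φ2→slip] = [210, 280]
r5 m[φ3→cld] = [280, 294]
r5 m[φ3→slip] = [140, 80]
r5 m[φ4→cld] = [16, 20]
r5 m[φ4→snow] = [245, 280]
r5 m[φ5→snow] = [4, 1]
r5 m[sun→φ0] = [40, 56]
r5 m[sun→φ1] = [6, 5]
r5 m[wet→φ0] = [1, 1]
r5 m[cld→φ3] = [16, 20]
r5 m[cld→φ4] = [40, 49]
r5 m[fog→φ1] = [42, 49]
r5 m[fog→φ2] = [35, 30]
r5 m[slip→φ2] = [35, 35]
r5 m[slip→φ3] = [42, 56]
r5 m[snow→φ4] = [4, 1]
r5 m[snow→φ5] = [35, 35]
r6 m[φ0→sun] = [6, 5]
r6 m[φ0→wet] = [240, 280]
r6 m[φ1→sun] = [245, 294]
r6 m[φ1→fog] = [35, 30]
r6 m[φ2→fog] = [280, 245]
r6 m[φ2→slip] = [210, 280]
r6 m[φ3→cld] = [280, 294]
r6 m[φ3→slip] = [140, 80]
r6 m[φ4→cld] = [16, 20]
r6 m[φ4→snow] = [245, 280]
r6 m[φ5→snow] = [4, 1]
r6 m[sun→φ0] = [245, 294]
r6 m[sun→φ1] = [6, 5]
r6 m[wet→φ0] = [1, 1]
r6 m[cld→φ3] = [16, 20]
r6 m[cld→φ4] = [280, 294]
r6 m[fog→φ1] = [280, 245]
r6 m[fog→φ2] = [35, 30]
r6 m[slip→φ2] = [140, 80]
r6 m[slip→φ3] = [210, 280]
r6 m[snow→φ4] = [4, 1]
r6 m[snow→φ5] = [245, 280]
r7 m[φ0→sun] = [6, 5]
r7 m[φ0→wet] = [1470, 1470]
r7 m[φ1→sun] = [1400, 1960]
r7 m[φ1→fog] = [35, 30]
r7 m[φ2→fog] = [840, 980]
r7 m[φ2→slip] = [210, 280]
r7 m[φ3→cld] = [1400, 1470]
r7 m[φ3→slip] = [140, 80]
r7 m[φ4→cld] = [16, 20]
r7 m[φ4→snow] = [1470, 1960]
r7 m[φ5→snow] = [4, 1]
r7 m[sun→φ0] = [245, 294]
r7 m[sun→φ1] = [6, 5]
r7 m[wet→φ0] = [1, 1]
r7 m[cld→φ3] = [16, 20]
r7 m[cld→φ4] = [280, 294]
r7 m[fog→φ1] = [280, 245]
r7 m[fog→φ2] = [35, 30]
r7 m[slip→φ2] = [140, 80]
r7 m[slip→φ3] = [210, 280]
r7 m[snow→φ4] = [4, 1]
r7 m[snow→φ5] = [245, 280]
r8 m[φ0→sun] = [6, 5]
r8 m[φ0→wet] = [1470, 1470]
r8 m[φ1→sun] = [1400, 1960]
r8 m[φ1→fog] = [35, 30]
r8 m[φ2→fog] = [840, 980]
r8 m[φ2→slip] = [210, 280]
r8 m[φ3→cld] = [1400, 1470]
r8 m[φ3→slip] = [140, 80]
r8 m[φ4→cld] = [16, 20]
r8 m[φ4→snow] = [1470, 1960]
r8 m[φ5→snow] = [4, 1]
r8 m[sun→φ0] = [1400, 1960]
r8 m[sun→φ1] = [6, 5]
r8 m[wet→φ0] = [1, 1]
r8 m[cld→φ3] = [16, 20]
r8 m[cld→φ4] = [1400, 1470]
r8 m[fog→φ1] = [840, 980]
r8 m[fog→φ2] = [35, 30]
r8 m[slip→φ2] = [140, 80]
r8 m[slip→φ3] = [210, 280]
r8 m[snow→φ4] = [4, 1]
r8 m[snow→φ5] = [1470, 1960]
r9 m[φ0→sun] = [6, 5]
r9 m[φ0→wet] = [8400, 9800]
r9 m[φ1→sun] = [4900, 5880]
r9 m[φ1→fog] = [35, 30]
r9 m[φ2→fog] = [840, 980]
r9 m[φ2→slip] = [210, 280]
r9 m[φ3→cld] = [1400, 1470]
r9 m[φ3→slip] = [140, 80]
r9 m[φ4→cld] = [16, 20]
r9 m[φ4→snow] = [7350, 9800]
r9 m[φ5→snow] = [4, 1]
r9 m[sun→φ0] = [1400, 1960]
r9 m[sun→φ1] = [6, 5]
r9 m[wet→φ0] = [1, 1]
r9 m[cld→φ3] = [16, 20]
r9 m[cld→φ4] = [1400, 1470]
r9 m[fog→φ1] = [840, 980]
r9 m[fog→φ2] = [35, 30]
r9 m[slip→φ2] = [140, 80]
r9 m[slip→φ3] = [210, 280]
r9 m[snow→φ4] = [4, 1]
r9 m[snow→φ5] = [1470, 1960]
r10 m[φ0→sun] = [6, 5]
r10 m[φ0→wet] = [8400, 9800]
r10 m[φ1→sun] = [4900, 5880]
r10 m[φ1→fog] = [35, 30]
r10 m[φ2→fog] = [840, 980]
r10 m[φ2→slip] = [210, 280]
r10 m[φ3→cld] = [1400, 1470]
r10 m[φ3→slip] = [140, 80]
r10 m[φ4→cld] = [16, 20]
r10 m[φ4→snow] = [7350, 9800]
r10 m[φ5→snow] = [4, 1]
r10 m[sun→φ0] = [4900, 5880]
r10 m[sun→φ1] = [6, 5]
r10 m[wet→φ0] = [1, 1]
r10 m[cld→φ3] = [16, 20]
r10 m[cld→φ4] = [1400, 1470]
r10 m[fog→φ1] = [840, 980]
r10 m[fog→φ2] = [35, 30]
r10 m[slip→φ2] = [140, 80]
r10 m[slip→φ3] = [210, 280]
r10 m[snow→φ4] = [4, 1]
r10 m[snow→φ5] = [7350, 9800]
r11 m[φ0→sun] = [6, 5]
r11 m[φ0→wet] = [29400, 29400]
r11 m[φ1→sun] = [4900, 5880]
r11 m[φ1→fog] = [35, 30]
r11 m[φ2→fog] = [840, 980]
r11 m[φ2→slip] = [210, 280]
r11 m[φ3→cld] = [1400, 1470]
r11 m[φ3→slip] = [140, 80]
r11 m[φ4→cld] = [16, 20]
r11 m[φ4→snow] = [7350, 9800]
r11 m[φ5→snow] = [4, 1]
r11 m[sun→φ0] = [4900, 5880]
r11 m[sun→φ1] = [6, 5]
r11 m[wet→φ0] = [1, 1]
r11 m[cld→φ3] = [16, 20]
r11 m[cld→φ4] = [1400, 1470]
r11 m[fog→φ1] = [840, 980]
r11 m[fog→φ2] = [35, 30]
r11 m[slip→φ2] = [140, 80]
r11 m[slip→φ3] = [210, 280]
r11 m[snow→φ4] = [4, 1]
r11 m[snow→φ5] = [7350, 9800]
r12 m[φ0→sun] = [6, 5]
r12 m[φ0→wet] = [29400, 29400]
r12 m[φ1→sun] = [4900, 5880]
r12 m[φ1→fog] = [35, 30]
r12 m[φ2→fog] = [840, 980]
r12 m[φ2→slip] = [210, 280]
r12 m[φ3→cld] = [1400, 1470]
r12 m[φ3→slip] = [140, 80]
r12 m[φ4→cld] = [16, 20]
r12 m[φ4→snow] = [7350, 9800]
r12 m[φ5→snow] = [4, 1]
r12 m[sun→φ0] = [4900, 5880]
r12 m[sun→φ1] = [6, 5]
r12 m[wet→φ0] = [1, 1]
r12 m[cld→φ3] = [16, 20]
r12 m[cld→φ4] = [1400, 1470]
r12 m[fog→φ1] = [840, 980]
r12 m[fog→φ2] = [35, 30]
r12 m[slip→φ2] = [140, 80]
r12 m[slip→φ3] = [210, 280]
r12 m[snow→φ4] = [4, 1]
r12 m[snow→φ5] = [7350, 9800]
fixed point reached at round 12
b[slip] = ⊗ incoming = [29400, 22400]

b[slip] = [29400, 22400]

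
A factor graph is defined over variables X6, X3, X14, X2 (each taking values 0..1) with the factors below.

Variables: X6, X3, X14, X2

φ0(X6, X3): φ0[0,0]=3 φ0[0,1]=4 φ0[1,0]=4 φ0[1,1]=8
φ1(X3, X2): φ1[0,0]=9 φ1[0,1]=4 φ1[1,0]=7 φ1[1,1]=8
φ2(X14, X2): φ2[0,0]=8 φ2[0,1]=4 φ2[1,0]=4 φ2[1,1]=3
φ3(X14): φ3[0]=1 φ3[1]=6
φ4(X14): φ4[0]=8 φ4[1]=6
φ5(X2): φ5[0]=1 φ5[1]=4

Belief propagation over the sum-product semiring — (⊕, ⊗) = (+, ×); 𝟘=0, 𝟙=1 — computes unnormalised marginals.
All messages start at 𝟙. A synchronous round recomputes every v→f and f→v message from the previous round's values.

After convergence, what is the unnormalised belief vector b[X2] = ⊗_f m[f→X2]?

b[X2] = [30576, 69440]

init: all messages = 𝟙 over 2 values
r1 m[φ0→X6] = [7, 12]
r1 m[φ0→X3] = [7, 12]
r1 m[φ1→X3] = [13, 15]
r1 m[φ1→X2] = [16, 12]
r1 m[φ2→X14] = [12, 7]
r1 m[φ2→X2] = [12, 7]
r1 m[φ3→X14] = [1, 6]
r1 m[φ4→X14] = [8, 6]
r1 m[φ5→X2] = [1, 4]
r1 m[X6→φ0] = [1, 1]
r1 m[X3→φ0] = [1, 1]
r1 m[X3→φ1] = [1, 1]
r1 m[X14→φ2] = [1, 1]
r1 m[X14→φ3] = [1, 1]
r1 m[X14→φ4] = [1, 1]
r1 m[X2→φ1] = [1, 1]
r1 m[X2→φ2] = [1, 1]
r1 m[X2→φ5] = [1, 1]
r2 m[φ0→X6] = [7, 12]
r2 m[φ0→X3] = [7, 12]
r2 m[φ1→X3] = [13, 15]
r2 m[φ1→X2] = [16, 12]
r2 m[φ2→X14] = [12, 7]
r2 m[φ2→X2] = [12, 7]
r2 m[φ3→X14] = [1, 6]
r2 m[φ4→X14] = [8, 6]
r2 m[φ5→X2] = [1, 4]
r2 m[X6→φ0] = [1, 1]
r2 m[X3→φ0] = [13, 15]
r2 m[X3→φ1] = [7, 12]
r2 m[X14→φ2] = [8, 36]
r2 m[X14→φ3] = [96, 42]
r2 m[X14→φ4] = [12, 42]
r2 m[X2→φ1] = [12, 28]
r2 m[X2→φ2] = [16, 48]
r2 m[X2→φ5] = [192, 84]
r3 m[φ0→X6] = [99, 172]
r3 m[φ0→X3] = [7, 12]
r3 m[φ1→X3] = [220, 308]
r3 m[φ1→X2] = [147, 124]
r3 m[φ2→X14] = [320, 208]
r3 m[φ2→X2] = [208, 140]
r3 m[φ3→X14] = [1, 6]
r3 m[φ4→X14] = [8, 6]
r3 m[φ5→X2] = [1, 4]
r3 m[X6→φ0] = [1, 1]
r3 m[X3→φ0] = [13, 15]
r3 m[X3→φ1] = [7, 12]
r3 m[X14→φ2] = [8, 36]
r3 m[X14→φ3] = [96, 42]
r3 m[X14→φ4] = [12, 42]
r3 m[X2→φ1] = [12, 28]
r3 m[X2→φ2] = [16, 48]
r3 m[X2→φ5] = [192, 84]
r4 m[φ0→X6] = [99, 172]
r4 m[φ0→X3] = [7, 12]
r4 m[φ1→X3] = [220, 308]
r4 m[φ1→X2] = [147, 124]
r4 m[φ2→X14] = [320, 208]
r4 m[φ2→X2] = [208, 140]
r4 m[φ3→X14] = [1, 6]
r4 m[φ4→X14] = [8, 6]
r4 m[φ5→X2] = [1, 4]
r4 m[X6→φ0] = [1, 1]
r4 m[X3→φ0] = [220, 308]
r4 m[X3→φ1] = [7, 12]
r4 m[X14→φ2] = [8, 36]
r4 m[X14→φ3] = [2560, 1248]
r4 m[X14→φ4] = [320, 1248]
r4 m[X2→φ1] = [208, 560]
r4 m[X2→φ2] = [147, 496]
r4 m[X2→φ5] = [30576, 17360]
r5 m[φ0→X6] = [1892, 3344]
r5 m[φ0→X3] = [7, 12]
r5 m[φ1→X3] = [4112, 5936]
r5 m[φ1→X2] = [147, 124]
r5 m[φ2→X14] = [3160, 2076]
r5 m[φ2→X2] = [208, 140]
r5 m[φ3→X14] = [1, 6]
r5 m[φ4→X14] = [8, 6]
r5 m[φ5→X2] = [1, 4]
r5 m[X6→φ0] = [1, 1]
r5 m[X3→φ0] = [220, 308]
r5 m[X3→φ1] = [7, 12]
r5 m[X14→φ2] = [8, 36]
r5 m[X14→φ3] = [2560, 1248]
r5 m[X14→φ4] = [320, 1248]
r5 m[X2→φ1] = [208, 560]
r5 m[X2→φ2] = [147, 496]
r5 m[X2→φ5] = [30576, 17360]
r6 m[φ0→X6] = [1892, 3344]
r6 m[φ0→X3] = [7, 12]
r6 m[φ1→X3] = [4112, 5936]
r6 m[φ1→X2] = [147, 124]
r6 m[φ2→X14] = [3160, 2076]
r6 m[φ2→X2] = [208, 140]
r6 m[φ3→X14] = [1, 6]
r6 m[φ4→X14] = [8, 6]
r6 m[φ5→X2] = [1, 4]
r6 m[X6→φ0] = [1, 1]
r6 m[X3→φ0] = [4112, 5936]
r6 m[X3→φ1] = [7, 12]
r6 m[X14→φ2] = [8, 36]
r6 m[X14→φ3] = [25280, 12456]
r6 m[X14→φ4] = [3160, 12456]
r6 m[X2→φ1] = [208, 560]
r6 m[X2→φ2] = [147, 496]
r6 m[X2→φ5] = [30576, 17360]
r7 m[φ0→X6] = [36080, 63936]
r7 m[φ0→X3] = [7, 12]
r7 m[φ1→X3] = [4112, 5936]
r7 m[φ1→X2] = [147, 124]
r7 m[φ2→X14] = [3160, 2076]
r7 m[φ2→X2] = [208, 140]
r7 m[φ3→X14] = [1, 6]
r7 m[φ4→X14] = [8, 6]
r7 m[φ5→X2] = [1, 4]
r7 m[X6→φ0] = [1, 1]
r7 m[X3→φ0] = [4112, 5936]
r7 m[X3→φ1] = [7, 12]
r7 m[X14→φ2] = [8, 36]
r7 m[X14→φ3] = [25280, 12456]
r7 m[X14→φ4] = [3160, 12456]
r7 m[X2→φ1] = [208, 560]
r7 m[X2→φ2] = [147, 496]
r7 m[X2→φ5] = [30576, 17360]
r8 m[φ0→X6] = [36080, 63936]
r8 m[φ0→X3] = [7, 12]
r8 m[φ1→X3] = [4112, 5936]
r8 m[φ1→X2] = [147, 124]
r8 m[φ2→X14] = [3160, 2076]
r8 m[φ2→X2] = [208, 140]
r8 m[φ3→X14] = [1, 6]
r8 m[φ4→X14] = [8, 6]
r8 m[φ5→X2] = [1, 4]
r8 m[X6→φ0] = [1, 1]
r8 m[X3→φ0] = [4112, 5936]
r8 m[X3→φ1] = [7, 12]
r8 m[X14→φ2] = [8, 36]
r8 m[X14→φ3] = [25280, 12456]
r8 m[X14→φ4] = [3160, 12456]
r8 m[X2→φ1] = [208, 560]
r8 m[X2→φ2] = [147, 496]
r8 m[X2→φ5] = [30576, 17360]
fixed point reached at round 8
b[X2] = ⊗ incoming = [30576, 69440]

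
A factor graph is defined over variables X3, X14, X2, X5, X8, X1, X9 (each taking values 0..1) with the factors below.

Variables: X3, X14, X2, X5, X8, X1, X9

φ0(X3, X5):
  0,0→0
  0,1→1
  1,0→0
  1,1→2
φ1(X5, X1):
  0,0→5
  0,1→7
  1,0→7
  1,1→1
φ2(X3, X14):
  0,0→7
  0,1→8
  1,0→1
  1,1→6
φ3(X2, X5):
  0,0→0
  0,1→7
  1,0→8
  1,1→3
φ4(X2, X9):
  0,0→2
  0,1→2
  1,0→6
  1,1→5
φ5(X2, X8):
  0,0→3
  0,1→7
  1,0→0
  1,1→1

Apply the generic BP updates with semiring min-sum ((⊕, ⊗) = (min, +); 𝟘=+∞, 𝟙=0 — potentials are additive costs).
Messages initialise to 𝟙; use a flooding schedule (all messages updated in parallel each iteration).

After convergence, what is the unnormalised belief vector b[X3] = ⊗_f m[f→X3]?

init: all messages = 𝟙 over 2 values
r1 m[φ0→X3] = [0, 0]
r1 m[φ0→X5] = [0, 1]
r1 m[φ1→X5] = [5, 1]
r1 m[φ1→X1] = [5, 1]
r1 m[φ2→X3] = [7, 1]
r1 m[φ2→X14] = [1, 6]
r1 m[φ3→X2] = [0, 3]
r1 m[φ3→X5] = [0, 3]
r1 m[φ4→X2] = [2, 5]
r1 m[φ4→X9] = [2, 2]
r1 m[φ5→X2] = [3, 0]
r1 m[φ5→X8] = [0, 1]
r1 m[X3→φ0] = [0, 0]
r1 m[X3→φ2] = [0, 0]
r1 m[X14→φ2] = [0, 0]
r1 m[X2→φ3] = [0, 0]
r1 m[X2→φ4] = [0, 0]
r1 m[X2→φ5] = [0, 0]
r1 m[X5→φ0] = [0, 0]
r1 m[X5→φ1] = [0, 0]
r1 m[X5→φ3] = [0, 0]
r1 m[X8→φ5] = [0, 0]
r1 m[X1→φ1] = [0, 0]
r1 m[X9→φ4] = [0, 0]
r2 m[φ0→X3] = [0, 0]
r2 m[φ0→X5] = [0, 1]
r2 m[φ1→X5] = [5, 1]
r2 m[φ1→X1] = [5, 1]
r2 m[φ2→X3] = [7, 1]
r2 m[φ2→X14] = [1, 6]
r2 m[φ3→X2] = [0, 3]
r2 m[φ3→X5] = [0, 3]
r2 m[φ4→X2] = [2, 5]
r2 m[φ4→X9] = [2, 2]
r2 m[φ5→X2] = [3, 0]
r2 m[φ5→X8] = [0, 1]
r2 m[X3→φ0] = [7, 1]
r2 m[X3→φ2] = [0, 0]
r2 m[X14→φ2] = [0, 0]
r2 m[X2→φ3] = [5, 5]
r2 m[X2→φ4] = [3, 3]
r2 m[X2→φ5] = [2, 8]
r2 m[X5→φ0] = [5, 4]
r2 m[X5→φ1] = [0, 4]
r2 m[X5→φ3] = [5, 2]
r2 m[X8→φ5] = [0, 0]
r2 m[X1→φ1] = [0, 0]
r2 m[X9→φ4] = [0, 0]
r3 m[φ0→X3] = [5, 5]
r3 m[φ0→X5] = [1, 3]
r3 m[φ1→X5] = [5, 1]
r3 m[φ1→X1] = [5, 5]
r3 m[φ2→X3] = [7, 1]
r3 m[φ2→X14] = [1, 6]
r3 m[φ3→X2] = [5, 5]
r3 m[φ3→X5] = [5, 8]
r3 m[φ4→X2] = [2, 5]
r3 m[φ4→X9] = [5, 5]
r3 m[φ5→X2] = [3, 0]
r3 m[φ5→X8] = [5, 9]
r3 m[X3→φ0] = [7, 1]
r3 m[X3→φ2] = [0, 0]
r3 m[X14→φ2] = [0, 0]
r3 m[X2→φ3] = [5, 5]
r3 m[X2→φ4] = [3, 3]
r3 m[X2→φ5] = [2, 8]
r3 m[X5→φ0] = [5, 4]
r3 m[X5→φ1] = [0, 4]
r3 m[X5→φ3] = [5, 2]
r3 m[X8→φ5] = [0, 0]
r3 m[X1→φ1] = [0, 0]
r3 m[X9→φ4] = [0, 0]
r4 m[φ0→X3] = [5, 5]
r4 m[φ0→X5] = [1, 3]
r4 m[φ1→X5] = [5, 1]
r4 m[φ1→X1] = [5, 5]
r4 m[φ2→X3] = [7, 1]
r4 m[φ2→X14] = [1, 6]
r4 m[φ3→X2] = [5, 5]
r4 m[φ3→X5] = [5, 8]
r4 m[φ4→X2] = [2, 5]
r4 m[φ4→X9] = [5, 5]
r4 m[φ5→X2] = [3, 0]
r4 m[φ5→X8] = [5, 9]
r4 m[X3→φ0] = [7, 1]
r4 m[X3→φ2] = [5, 5]
r4 m[X14→φ2] = [0, 0]
r4 m[X2→φ3] = [5, 5]
r4 m[X2→φ4] = [8, 5]
r4 m[X2→φ5] = [7, 10]
r4 m[X5→φ0] = [10, 9]
r4 m[X5→φ1] = [6, 11]
r4 m[X5→φ3] = [6, 4]
r4 m[X8→φ5] = [0, 0]
r4 m[X1→φ1] = [0, 0]
r4 m[X9→φ4] = [0, 0]
r5 m[φ0→X3] = [10, 10]
r5 m[φ0→X5] = [1, 3]
r5 m[φ1→X5] = [5, 1]
r5 m[φ1→X1] = [11, 12]
r5 m[φ2→X3] = [7, 1]
r5 m[φ2→X14] = [6, 11]
r5 m[φ3→X2] = [6, 7]
r5 m[φ3→X5] = [5, 8]
r5 m[φ4→X2] = [2, 5]
r5 m[φ4→X9] = [10, 10]
r5 m[φ5→X2] = [3, 0]
r5 m[φ5→X8] = [10, 11]
r5 m[X3→φ0] = [7, 1]
r5 m[X3→φ2] = [5, 5]
r5 m[X14→φ2] = [0, 0]
r5 m[X2→φ3] = [5, 5]
r5 m[X2→φ4] = [8, 5]
r5 m[X2→φ5] = [7, 10]
r5 m[X5→φ0] = [10, 9]
r5 m[X5→φ1] = [6, 11]
r5 m[X5→φ3] = [6, 4]
r5 m[X8→φ5] = [0, 0]
r5 m[X1→φ1] = [0, 0]
r5 m[X9→φ4] = [0, 0]
r6 m[φ0→X3] = [10, 10]
r6 m[φ0→X5] = [1, 3]
r6 m[φ1→X5] = [5, 1]
r6 m[φ1→X1] = [11, 12]
r6 m[φ2→X3] = [7, 1]
r6 m[φ2→X14] = [6, 11]
r6 m[φ3→X2] = [6, 7]
r6 m[φ3→X5] = [5, 8]
r6 m[φ4→X2] = [2, 5]
r6 m[φ4→X9] = [10, 10]
r6 m[φ5→X2] = [3, 0]
r6 m[φ5→X8] = [10, 11]
r6 m[X3→φ0] = [7, 1]
r6 m[X3→φ2] = [10, 10]
r6 m[X14→φ2] = [0, 0]
r6 m[X2→φ3] = [5, 5]
r6 m[X2→φ4] = [9, 7]
r6 m[X2→φ5] = [8, 12]
r6 m[X5→φ0] = [10, 9]
r6 m[X5→φ1] = [6, 11]
r6 m[X5→φ3] = [6, 4]
r6 m[X8→φ5] = [0, 0]
r6 m[X1→φ1] = [0, 0]
r6 m[X9→φ4] = [0, 0]
r7 m[φ0→X3] = [10, 10]
r7 m[φ0→X5] = [1, 3]
r7 m[φ1→X5] = [5, 1]
r7 m[φ1→X1] = [11, 12]
r7 m[φ2→X3] = [7, 1]
r7 m[φ2→X14] = [11, 16]
r7 m[φ3→X2] = [6, 7]
r7 m[φ3→X5] = [5, 8]
r7 m[φ4→X2] = [2, 5]
r7 m[φ4→X9] = [11, 11]
r7 m[φ5→X2] = [3, 0]
r7 m[φ5→X8] = [11, 13]
r7 m[X3→φ0] = [7, 1]
r7 m[X3→φ2] = [10, 10]
r7 m[X14→φ2] = [0, 0]
r7 m[X2→φ3] = [5, 5]
r7 m[X2→φ4] = [9, 7]
r7 m[X2→φ5] = [8, 12]
r7 m[X5→φ0] = [10, 9]
r7 m[X5→φ1] = [6, 11]
r7 m[X5→φ3] = [6, 4]
r7 m[X8→φ5] = [0, 0]
r7 m[X1→φ1] = [0, 0]
r7 m[X9→φ4] = [0, 0]
r8 m[φ0→X3] = [10, 10]
r8 m[φ0→X5] = [1, 3]
r8 m[φ1→X5] = [5, 1]
r8 m[φ1→X1] = [11, 12]
r8 m[φ2→X3] = [7, 1]
r8 m[φ2→X14] = [11, 16]
r8 m[φ3→X2] = [6, 7]
r8 m[φ3→X5] = [5, 8]
r8 m[φ4→X2] = [2, 5]
r8 m[φ4→X9] = [11, 11]
r8 m[φ5→X2] = [3, 0]
r8 m[φ5→X8] = [11, 13]
r8 m[X3→φ0] = [7, 1]
r8 m[X3→φ2] = [10, 10]
r8 m[X14→φ2] = [0, 0]
r8 m[X2→φ3] = [5, 5]
r8 m[X2→φ4] = [9, 7]
r8 m[X2→φ5] = [8, 12]
r8 m[X5→φ0] = [10, 9]
r8 m[X5→φ1] = [6, 11]
r8 m[X5→φ3] = [6, 4]
r8 m[X8→φ5] = [0, 0]
r8 m[X1→φ1] = [0, 0]
r8 m[X9→φ4] = [0, 0]
fixed point reached at round 8
b[X3] = ⊗ incoming = [17, 11]

b[X3] = [17, 11]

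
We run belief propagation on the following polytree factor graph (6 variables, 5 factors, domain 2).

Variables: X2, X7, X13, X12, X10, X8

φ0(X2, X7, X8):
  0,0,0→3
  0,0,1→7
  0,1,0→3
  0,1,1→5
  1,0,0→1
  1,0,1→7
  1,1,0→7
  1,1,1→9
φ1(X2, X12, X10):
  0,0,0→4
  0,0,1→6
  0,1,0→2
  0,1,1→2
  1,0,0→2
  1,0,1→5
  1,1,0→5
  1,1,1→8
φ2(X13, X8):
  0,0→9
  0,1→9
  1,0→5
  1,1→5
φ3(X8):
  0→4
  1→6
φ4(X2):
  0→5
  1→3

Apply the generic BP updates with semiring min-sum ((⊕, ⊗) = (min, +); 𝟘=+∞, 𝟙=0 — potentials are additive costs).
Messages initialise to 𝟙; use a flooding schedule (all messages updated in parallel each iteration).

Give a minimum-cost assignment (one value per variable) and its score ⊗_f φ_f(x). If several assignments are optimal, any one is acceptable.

init: all messages = 𝟙 over 2 values
r1 m[φ0→X2] = [3, 1]
r1 m[φ0→X7] = [1, 3]
r1 m[φ0→X8] = [1, 5]
r1 m[φ1→X2] = [2, 2]
r1 m[φ1→X12] = [2, 2]
r1 m[φ1→X10] = [2, 2]
r1 m[φ2→X13] = [9, 5]
r1 m[φ2→X8] = [5, 5]
r1 m[φ3→X8] = [4, 6]
r1 m[φ4→X2] = [5, 3]
r1 m[X2→φ0] = [0, 0]
r1 m[X2→φ1] = [0, 0]
r1 m[X2→φ4] = [0, 0]
r1 m[X7→φ0] = [0, 0]
r1 m[X13→φ2] = [0, 0]
r1 m[X12→φ1] = [0, 0]
r1 m[X10→φ1] = [0, 0]
r1 m[X8→φ0] = [0, 0]
r1 m[X8→φ2] = [0, 0]
r1 m[X8→φ3] = [0, 0]
r2 m[φ0→X2] = [3, 1]
r2 m[φ0→X7] = [1, 3]
r2 m[φ0→X8] = [1, 5]
r2 m[φ1→X2] = [2, 2]
r2 m[φ1→X12] = [2, 2]
r2 m[φ1→X10] = [2, 2]
r2 m[φ2→X13] = [9, 5]
r2 m[φ2→X8] = [5, 5]
r2 m[φ3→X8] = [4, 6]
r2 m[φ4→X2] = [5, 3]
r2 m[X2→φ0] = [7, 5]
r2 m[X2→φ1] = [8, 4]
r2 m[X2→φ4] = [5, 3]
r2 m[X7→φ0] = [0, 0]
r2 m[X13→φ2] = [0, 0]
r2 m[X12→φ1] = [0, 0]
r2 m[X10→φ1] = [0, 0]
r2 m[X8→φ0] = [9, 11]
r2 m[X8→φ2] = [5, 11]
r2 m[X8→φ3] = [6, 10]
r3 m[φ0→X2] = [12, 10]
r3 m[φ0→X7] = [15, 19]
r3 m[φ0→X8] = [6, 12]
r3 m[φ1→X2] = [2, 2]
r3 m[φ1→X12] = [6, 9]
r3 m[φ1→X10] = [6, 9]
r3 m[φ2→X13] = [14, 10]
r3 m[φ2→X8] = [5, 5]
r3 m[φ3→X8] = [4, 6]
r3 m[φ4→X2] = [5, 3]
r3 m[X2→φ0] = [7, 5]
r3 m[X2→φ1] = [8, 4]
r3 m[X2→φ4] = [5, 3]
r3 m[X7→φ0] = [0, 0]
r3 m[X13→φ2] = [0, 0]
r3 m[X12→φ1] = [0, 0]
r3 m[X10→φ1] = [0, 0]
r3 m[X8→φ0] = [9, 11]
r3 m[X8→φ2] = [5, 11]
r3 m[X8→φ3] = [6, 10]
r4 m[φ0→X2] = [12, 10]
r4 m[φ0→X7] = [15, 19]
r4 m[φ0→X8] = [6, 12]
r4 m[φ1→X2] = [2, 2]
r4 m[φ1→X12] = [6, 9]
r4 m[φ1→X10] = [6, 9]
r4 m[φ2→X13] = [14, 10]
r4 m[φ2→X8] = [5, 5]
r4 m[φ3→X8] = [4, 6]
r4 m[φ4→X2] = [5, 3]
r4 m[X2→φ0] = [7, 5]
r4 m[X2→φ1] = [17, 13]
r4 m[X2→φ4] = [14, 12]
r4 m[X7→φ0] = [0, 0]
r4 m[X13→φ2] = [0, 0]
r4 m[X12→φ1] = [0, 0]
r4 m[X10→φ1] = [0, 0]
r4 m[X8→φ0] = [9, 11]
r4 m[X8→φ2] = [10, 18]
r4 m[X8→φ3] = [11, 17]
r5 m[φ0→X2] = [12, 10]
r5 m[φ0→X7] = [15, 19]
r5 m[φ0→X8] = [6, 12]
r5 m[φ1→X2] = [2, 2]
r5 m[φ1→X12] = [15, 18]
r5 m[φ1→X10] = [15, 18]
r5 m[φ2→X13] = [19, 15]
r5 m[φ2→X8] = [5, 5]
r5 m[φ3→X8] = [4, 6]
r5 m[φ4→X2] = [5, 3]
r5 m[X2→φ0] = [7, 5]
r5 m[X2→φ1] = [17, 13]
r5 m[X2→φ4] = [14, 12]
r5 m[X7→φ0] = [0, 0]
r5 m[X13→φ2] = [0, 0]
r5 m[X12→φ1] = [0, 0]
r5 m[X10→φ1] = [0, 0]
r5 m[X8→φ0] = [9, 11]
r5 m[X8→φ2] = [10, 18]
r5 m[X8→φ3] = [11, 17]
r6 m[φ0→X2] = [12, 10]
r6 m[φ0→X7] = [15, 19]
r6 m[φ0→X8] = [6, 12]
r6 m[φ1→X2] = [2, 2]
r6 m[φ1→X12] = [15, 18]
r6 m[φ1→X10] = [15, 18]
r6 m[φ2→X13] = [19, 15]
r6 m[φ2→X8] = [5, 5]
r6 m[φ3→X8] = [4, 6]
r6 m[φ4→X2] = [5, 3]
r6 m[X2→φ0] = [7, 5]
r6 m[X2→φ1] = [17, 13]
r6 m[X2→φ4] = [14, 12]
r6 m[X7→φ0] = [0, 0]
r6 m[X13→φ2] = [0, 0]
r6 m[X12→φ1] = [0, 0]
r6 m[X10→φ1] = [0, 0]
r6 m[X8→φ0] = [9, 11]
r6 m[X8→φ2] = [10, 18]
r6 m[X8→φ3] = [11, 17]
fixed point reached at round 6
traceback from X2: (X2=1, X7=0, X13=1, X12=0, X10=0, X8=0), score=15

assignment: (X2=1, X7=0, X13=1, X12=0, X10=0, X8=0); score = 15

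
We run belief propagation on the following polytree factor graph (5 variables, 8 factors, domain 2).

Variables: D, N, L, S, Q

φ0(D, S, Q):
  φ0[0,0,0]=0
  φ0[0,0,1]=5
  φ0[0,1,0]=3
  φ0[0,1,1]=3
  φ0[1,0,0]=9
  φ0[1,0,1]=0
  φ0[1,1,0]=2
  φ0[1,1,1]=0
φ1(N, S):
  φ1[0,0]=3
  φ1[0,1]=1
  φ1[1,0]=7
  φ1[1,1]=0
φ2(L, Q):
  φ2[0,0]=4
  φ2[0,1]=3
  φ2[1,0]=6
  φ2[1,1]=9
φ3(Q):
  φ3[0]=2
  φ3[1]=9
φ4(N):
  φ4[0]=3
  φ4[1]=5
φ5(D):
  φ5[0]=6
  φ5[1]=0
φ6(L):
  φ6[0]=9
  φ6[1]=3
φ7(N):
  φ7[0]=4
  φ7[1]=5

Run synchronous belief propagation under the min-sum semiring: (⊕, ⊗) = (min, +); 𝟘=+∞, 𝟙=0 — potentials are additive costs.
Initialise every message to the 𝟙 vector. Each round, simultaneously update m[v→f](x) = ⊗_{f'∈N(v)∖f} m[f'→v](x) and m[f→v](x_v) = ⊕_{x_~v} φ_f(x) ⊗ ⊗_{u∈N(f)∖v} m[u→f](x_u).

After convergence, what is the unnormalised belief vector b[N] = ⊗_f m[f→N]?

init: all messages = 𝟙 over 2 values
r1 m[φ0→D] = [0, 0]
r1 m[φ0→S] = [0, 0]
r1 m[φ0→Q] = [0, 0]
r1 m[φ1→N] = [1, 0]
r1 m[φ1→S] = [3, 0]
r1 m[φ2→L] = [3, 6]
r1 m[φ2→Q] = [4, 3]
r1 m[φ3→Q] = [2, 9]
r1 m[φ4→N] = [3, 5]
r1 m[φ5→D] = [6, 0]
r1 m[φ6→L] = [9, 3]
r1 m[φ7→N] = [4, 5]
r1 m[D→φ0] = [0, 0]
r1 m[D→φ5] = [0, 0]
r1 m[N→φ1] = [0, 0]
r1 m[N→φ4] = [0, 0]
r1 m[N→φ7] = [0, 0]
r1 m[L→φ2] = [0, 0]
r1 m[L→φ6] = [0, 0]
r1 m[S→φ0] = [0, 0]
r1 m[S→φ1] = [0, 0]
r1 m[Q→φ0] = [0, 0]
r1 m[Q→φ2] = [0, 0]
r1 m[Q→φ3] = [0, 0]
r2 m[φ0→D] = [0, 0]
r2 m[φ0→S] = [0, 0]
r2 m[φ0→Q] = [0, 0]
r2 m[φ1→N] = [1, 0]
r2 m[φ1→S] = [3, 0]
r2 m[φ2→L] = [3, 6]
r2 m[φ2→Q] = [4, 3]
r2 m[φ3→Q] = [2, 9]
r2 m[φ4→N] = [3, 5]
r2 m[φ5→D] = [6, 0]
r2 m[φ6→L] = [9, 3]
r2 m[φ7→N] = [4, 5]
r2 m[D→φ0] = [6, 0]
r2 m[D→φ5] = [0, 0]
r2 m[N→φ1] = [7, 10]
r2 m[N→φ4] = [5, 5]
r2 m[N→φ7] = [4, 5]
r2 m[L→φ2] = [9, 3]
r2 m[L→φ6] = [3, 6]
r2 m[S→φ0] = [3, 0]
r2 m[S→φ1] = [0, 0]
r2 m[Q→φ0] = [6, 12]
r2 m[Q→φ2] = [2, 9]
r2 m[Q→φ3] = [4, 3]
r3 m[φ0→D] = [9, 8]
r3 m[φ0→S] = [12, 8]
r3 m[φ0→Q] = [2, 0]
r3 m[φ1→N] = [1, 0]
r3 m[φ1→S] = [10, 8]
r3 m[φ2→L] = [6, 8]
r3 m[φ2→Q] = [9, 12]
r3 m[φ3→Q] = [2, 9]
r3 m[φ4→N] = [3, 5]
r3 m[φ5→D] = [6, 0]
r3 m[φ6→L] = [9, 3]
r3 m[φ7→N] = [4, 5]
r3 m[D→φ0] = [6, 0]
r3 m[D→φ5] = [0, 0]
r3 m[N→φ1] = [7, 10]
r3 m[N→φ4] = [5, 5]
r3 m[N→φ7] = [4, 5]
r3 m[L→φ2] = [9, 3]
r3 m[L→φ6] = [3, 6]
r3 m[S→φ0] = [3, 0]
r3 m[S→φ1] = [0, 0]
r3 m[Q→φ0] = [6, 12]
r3 m[Q→φ2] = [2, 9]
r3 m[Q→φ3] = [4, 3]
r4 m[φ0→D] = [9, 8]
r4 m[φ0→S] = [12, 8]
r4 m[φ0→Q] = [2, 0]
r4 m[φ1→N] = [1, 0]
r4 m[φ1→S] = [10, 8]
r4 m[φ2→L] = [6, 8]
r4 m[φ2→Q] = [9, 12]
r4 m[φ3→Q] = [2, 9]
r4 m[φ4→N] = [3, 5]
r4 m[φ5→D] = [6, 0]
r4 m[φ6→L] = [9, 3]
r4 m[φ7→N] = [4, 5]
r4 m[D→φ0] = [6, 0]
r4 m[D→φ5] = [9, 8]
r4 m[N→φ1] = [7, 10]
r4 m[N→φ4] = [5, 5]
r4 m[N→φ7] = [4, 5]
r4 m[L→φ2] = [9, 3]
r4 m[L→φ6] = [6, 8]
r4 m[S→φ0] = [10, 8]
r4 m[S→φ1] = [12, 8]
r4 m[Q→φ0] = [11, 21]
r4 m[Q→φ2] = [4, 9]
r4 m[Q→φ3] = [11, 12]
r5 m[φ0→D] = [21, 21]
r5 m[φ0→S] = [17, 13]
r5 m[φ0→Q] = [10, 8]
r5 m[φ1→N] = [9, 8]
r5 m[φ1→S] = [10, 8]
r5 m[φ2→L] = [8, 10]
r5 m[φ2→Q] = [9, 12]
r5 m[φ3→Q] = [2, 9]
r5 m[φ4→N] = [3, 5]
r5 m[φ5→D] = [6, 0]
r5 m[φ6→L] = [9, 3]
r5 m[φ7→N] = [4, 5]
r5 m[D→φ0] = [6, 0]
r5 m[D→φ5] = [9, 8]
r5 m[N→φ1] = [7, 10]
r5 m[N→φ4] = [5, 5]
r5 m[N→φ7] = [4, 5]
r5 m[L→φ2] = [9, 3]
r5 m[L→φ6] = [6, 8]
r5 m[S→φ0] = [10, 8]
r5 m[S→φ1] = [12, 8]
r5 m[Q→φ0] = [11, 21]
r5 m[Q→φ2] = [4, 9]
r5 m[Q→φ3] = [11, 12]
r6 m[φ0→D] = [21, 21]
r6 m[φ0→S] = [17, 13]
r6 m[φ0→Q] = [10, 8]
r6 m[φ1→N] = [9, 8]
r6 m[φ1→S] = [10, 8]
r6 m[φ2→L] = [8, 10]
r6 m[φ2→Q] = [9, 12]
r6 m[φ3→Q] = [2, 9]
r6 m[φ4→N] = [3, 5]
r6 m[φ5→D] = [6, 0]
r6 m[φ6→L] = [9, 3]
r6 m[φ7→N] = [4, 5]
r6 m[D→φ0] = [6, 0]
r6 m[D→φ5] = [21, 21]
r6 m[N→φ1] = [7, 10]
r6 m[N→φ4] = [13, 13]
r6 m[N→φ7] = [12, 13]
r6 m[L→φ2] = [9, 3]
r6 m[L→φ6] = [8, 10]
r6 m[S→φ0] = [10, 8]
r6 m[S→φ1] = [17, 13]
r6 m[Q→φ0] = [11, 21]
r6 m[Q→φ2] = [12, 17]
r6 m[Q→φ3] = [19, 20]
r7 m[φ0→D] = [21, 21]
r7 m[φ0→S] = [17, 13]
r7 m[φ0→Q] = [10, 8]
r7 m[φ1→N] = [14, 13]
r7 m[φ1→S] = [10, 8]
r7 m[φ2→L] = [16, 18]
r7 m[φ2→Q] = [9, 12]
r7 m[φ3→Q] = [2, 9]
r7 m[φ4→N] = [3, 5]
r7 m[φ5→D] = [6, 0]
r7 m[φ6→L] = [9, 3]
r7 m[φ7→N] = [4, 5]
r7 m[D→φ0] = [6, 0]
r7 m[D→φ5] = [21, 21]
r7 m[N→φ1] = [7, 10]
r7 m[N→φ4] = [13, 13]
r7 m[N→φ7] = [12, 13]
r7 m[L→φ2] = [9, 3]
r7 m[L→φ6] = [8, 10]
r7 m[S→φ0] = [10, 8]
r7 m[S→φ1] = [17, 13]
r7 m[Q→φ0] = [11, 21]
r7 m[Q→φ2] = [12, 17]
r7 m[Q→φ3] = [19, 20]
r8 m[φ0→D] = [21, 21]
r8 m[φ0→S] = [17, 13]
r8 m[φ0→Q] = [10, 8]
r8 m[φ1→N] = [14, 13]
r8 m[φ1→S] = [10, 8]
r8 m[φ2→L] = [16, 18]
r8 m[φ2→Q] = [9, 12]
r8 m[φ3→Q] = [2, 9]
r8 m[φ4→N] = [3, 5]
r8 m[φ5→D] = [6, 0]
r8 m[φ6→L] = [9, 3]
r8 m[φ7→N] = [4, 5]
r8 m[D→φ0] = [6, 0]
r8 m[D→φ5] = [21, 21]
r8 m[N→φ1] = [7, 10]
r8 m[N→φ4] = [18, 18]
r8 m[N→φ7] = [17, 18]
r8 m[L→φ2] = [9, 3]
r8 m[L→φ6] = [16, 18]
r8 m[S→φ0] = [10, 8]
r8 m[S→φ1] = [17, 13]
r8 m[Q→φ0] = [11, 21]
r8 m[Q→φ2] = [12, 17]
r8 m[Q→φ3] = [19, 20]
r9 m[φ0→D] = [21, 21]
r9 m[φ0→S] = [17, 13]
r9 m[φ0→Q] = [10, 8]
r9 m[φ1→N] = [14, 13]
r9 m[φ1→S] = [10, 8]
r9 m[φ2→L] = [16, 18]
r9 m[φ2→Q] = [9, 12]
r9 m[φ3→Q] = [2, 9]
r9 m[φ4→N] = [3, 5]
r9 m[φ5→D] = [6, 0]
r9 m[φ6→L] = [9, 3]
r9 m[φ7→N] = [4, 5]
r9 m[D→φ0] = [6, 0]
r9 m[D→φ5] = [21, 21]
r9 m[N→φ1] = [7, 10]
r9 m[N→φ4] = [18, 18]
r9 m[N→φ7] = [17, 18]
r9 m[L→φ2] = [9, 3]
r9 m[L→φ6] = [16, 18]
r9 m[S→φ0] = [10, 8]
r9 m[S→φ1] = [17, 13]
r9 m[Q→φ0] = [11, 21]
r9 m[Q→φ2] = [12, 17]
r9 m[Q→φ3] = [19, 20]
fixed point reached at round 9
b[N] = ⊗ incoming = [21, 23]

b[N] = [21, 23]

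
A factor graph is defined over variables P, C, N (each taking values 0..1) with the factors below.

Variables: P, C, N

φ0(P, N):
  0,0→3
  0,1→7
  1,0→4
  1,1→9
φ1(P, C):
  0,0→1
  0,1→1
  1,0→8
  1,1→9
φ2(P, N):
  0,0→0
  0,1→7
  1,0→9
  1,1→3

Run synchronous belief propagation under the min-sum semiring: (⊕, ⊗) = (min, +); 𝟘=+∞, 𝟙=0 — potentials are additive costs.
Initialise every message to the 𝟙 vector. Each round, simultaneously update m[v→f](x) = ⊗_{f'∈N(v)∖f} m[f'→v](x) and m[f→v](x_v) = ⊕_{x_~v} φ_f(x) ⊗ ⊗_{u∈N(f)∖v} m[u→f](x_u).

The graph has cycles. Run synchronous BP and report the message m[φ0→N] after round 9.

init: all messages = 𝟙 over 2 values
r1 m[φ0→P] = [3, 4]
r1 m[φ0→N] = [3, 7]
r1 m[φ1→P] = [1, 8]
r1 m[φ1→C] = [1, 1]
r1 m[φ2→P] = [0, 3]
r1 m[φ2→N] = [0, 3]
r1 m[P→φ0] = [0, 0]
r1 m[P→φ1] = [0, 0]
r1 m[P→φ2] = [0, 0]
r1 m[C→φ1] = [0, 0]
r1 m[N→φ0] = [0, 0]
r1 m[N→φ2] = [0, 0]
r2 m[φ0→P] = [3, 4]
r2 m[φ0→N] = [3, 7]
r2 m[φ1→P] = [1, 8]
r2 m[φ1→C] = [1, 1]
r2 m[φ2→P] = [0, 3]
r2 m[φ2→N] = [0, 3]
r2 m[P→φ0] = [1, 11]
r2 m[P→φ1] = [3, 7]
r2 m[P→φ2] = [4, 12]
r2 m[C→φ1] = [0, 0]
r2 m[N→φ0] = [0, 3]
r2 m[N→φ2] = [3, 7]
r3 m[φ0→P] = [3, 4]
r3 m[φ0→N] = [4, 8]
r3 m[φ1→P] = [1, 8]
r3 m[φ1→C] = [4, 4]
r3 m[φ2→P] = [3, 10]
r3 m[φ2→N] = [4, 11]
r3 m[P→φ0] = [1, 11]
r3 m[P→φ1] = [3, 7]
r3 m[P→φ2] = [4, 12]
r3 m[C→φ1] = [0, 0]
r3 m[N→φ0] = [0, 3]
r3 m[N→φ2] = [3, 7]
r4 m[φ0→P] = [3, 4]
r4 m[φ0→N] = [4, 8]
r4 m[φ1→P] = [1, 8]
r4 m[φ1→C] = [4, 4]
r4 m[φ2→P] = [3, 10]
r4 m[φ2→N] = [4, 11]
r4 m[P→φ0] = [4, 18]
r4 m[P→φ1] = [6, 14]
r4 m[P→φ2] = [4, 12]
r4 m[C→φ1] = [0, 0]
r4 m[N→φ0] = [4, 11]
r4 m[N→φ2] = [4, 8]
r5 m[φ0→P] = [7, 8]
r5 m[φ0→N] = [7, 11]
r5 m[φ1→P] = [1, 8]
r5 m[φ1→C] = [7, 7]
r5 m[φ2→P] = [4, 11]
r5 m[φ2→N] = [4, 11]
r5 m[P→φ0] = [4, 18]
r5 m[P→φ1] = [6, 14]
r5 m[P→φ2] = [4, 12]
r5 m[C→φ1] = [0, 0]
r5 m[N→φ0] = [4, 11]
r5 m[N→φ2] = [4, 8]
r6 m[φ0→P] = [7, 8]
r6 m[φ0→N] = [7, 11]
r6 m[φ1→P] = [1, 8]
r6 m[φ1→C] = [7, 7]
r6 m[φ2→P] = [4, 11]
r6 m[φ2→N] = [4, 11]
r6 m[P→φ0] = [5, 19]
r6 m[P→φ1] = [11, 19]
r6 m[P→φ2] = [8, 16]
r6 m[C→φ1] = [0, 0]
r6 m[N→φ0] = [4, 11]
r6 m[N→φ2] = [7, 11]
r7 m[φ0→P] = [7, 8]
r7 m[φ0→N] = [8, 12]
r7 m[φ1→P] = [1, 8]
r7 m[φ1→C] = [12, 12]
r7 m[φ2→P] = [7, 14]
r7 m[φ2→N] = [8, 15]
r7 m[P→φ0] = [5, 19]
r7 m[P→φ1] = [11, 19]
r7 m[P→φ2] = [8, 16]
r7 m[C→φ1] = [0, 0]
r7 m[N→φ0] = [4, 11]
r7 m[N→φ2] = [7, 11]
r8 m[φ0→P] = [7, 8]
r8 m[φ0→N] = [8, 12]
r8 m[φ1→P] = [1, 8]
r8 m[φ1→C] = [12, 12]
r8 m[φ2→P] = [7, 14]
r8 m[φ2→N] = [8, 15]
r8 m[P→φ0] = [8, 22]
r8 m[P→φ1] = [14, 22]
r8 m[P→φ2] = [8, 16]
r8 m[C→φ1] = [0, 0]
r8 m[N→φ0] = [8, 15]
r8 m[N→φ2] = [8, 12]
r9 m[φ0→P] = [11, 12]
r9 m[φ0→N] = [11, 15]
r9 m[φ1→P] = [1, 8]
r9 m[φ1→C] = [15, 15]
r9 m[φ2→P] = [8, 15]
r9 m[φ2→N] = [8, 15]
r9 m[P→φ0] = [8, 22]
r9 m[P→φ1] = [14, 22]
r9 m[P→φ2] = [8, 16]
r9 m[C→φ1] = [0, 0]
r9 m[N→φ0] = [8, 15]
r9 m[N→φ2] = [8, 12]

message @ round 9 = [11, 15]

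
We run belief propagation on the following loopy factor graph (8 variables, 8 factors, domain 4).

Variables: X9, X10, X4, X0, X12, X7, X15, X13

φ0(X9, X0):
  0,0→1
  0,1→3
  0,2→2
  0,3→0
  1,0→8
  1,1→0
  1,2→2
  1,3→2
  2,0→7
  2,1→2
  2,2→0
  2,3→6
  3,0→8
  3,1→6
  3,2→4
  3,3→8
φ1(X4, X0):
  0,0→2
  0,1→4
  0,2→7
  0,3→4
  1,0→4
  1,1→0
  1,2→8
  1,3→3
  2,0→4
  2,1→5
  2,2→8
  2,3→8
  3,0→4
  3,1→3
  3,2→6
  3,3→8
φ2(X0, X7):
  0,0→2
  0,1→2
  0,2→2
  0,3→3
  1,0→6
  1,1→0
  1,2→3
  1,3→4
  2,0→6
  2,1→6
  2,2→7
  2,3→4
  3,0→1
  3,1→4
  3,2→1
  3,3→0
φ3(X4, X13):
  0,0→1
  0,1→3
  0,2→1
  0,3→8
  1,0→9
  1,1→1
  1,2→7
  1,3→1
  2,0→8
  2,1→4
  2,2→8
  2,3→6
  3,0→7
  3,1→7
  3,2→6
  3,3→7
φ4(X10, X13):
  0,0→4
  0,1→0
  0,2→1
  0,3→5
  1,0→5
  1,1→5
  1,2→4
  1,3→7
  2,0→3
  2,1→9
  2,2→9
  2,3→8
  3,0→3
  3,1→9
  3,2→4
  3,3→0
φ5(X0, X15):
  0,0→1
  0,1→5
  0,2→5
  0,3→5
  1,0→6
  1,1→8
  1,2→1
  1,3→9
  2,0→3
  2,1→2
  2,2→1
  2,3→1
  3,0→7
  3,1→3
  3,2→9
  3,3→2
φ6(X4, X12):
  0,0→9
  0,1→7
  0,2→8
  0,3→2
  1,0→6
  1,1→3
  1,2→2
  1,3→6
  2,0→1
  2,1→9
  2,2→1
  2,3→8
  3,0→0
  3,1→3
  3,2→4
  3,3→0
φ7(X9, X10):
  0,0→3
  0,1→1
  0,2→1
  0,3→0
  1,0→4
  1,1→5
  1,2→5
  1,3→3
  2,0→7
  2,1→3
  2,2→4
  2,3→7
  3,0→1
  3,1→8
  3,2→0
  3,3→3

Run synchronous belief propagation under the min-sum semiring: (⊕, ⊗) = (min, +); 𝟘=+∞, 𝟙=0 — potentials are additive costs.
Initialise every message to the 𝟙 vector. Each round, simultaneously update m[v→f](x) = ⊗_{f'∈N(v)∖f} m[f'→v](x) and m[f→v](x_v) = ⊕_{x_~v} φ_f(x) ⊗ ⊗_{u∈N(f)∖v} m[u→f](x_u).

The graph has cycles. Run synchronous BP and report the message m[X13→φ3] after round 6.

message @ round 6 = [3, 3, 4, 0]

init: all messages = 𝟙 over 4 values
r1 m[φ0→X9] = [0, 0, 0, 4]
r1 m[φ0→X0] = [1, 0, 0, 0]
r1 m[φ1→X4] = [2, 0, 4, 3]
r1 m[φ1→X0] = [2, 0, 6, 3]
r1 m[φ2→X0] = [2, 0, 4, 0]
r1 m[φ2→X7] = [1, 0, 1, 0]
r1 m[φ3→X4] = [1, 1, 4, 6]
r1 m[φ3→X13] = [1, 1, 1, 1]
r1 m[φ4→X10] = [0, 4, 3, 0]
r1 m[φ4→X13] = [3, 0, 1, 0]
r1 m[φ5→X0] = [1, 1, 1, 2]
r1 m[φ5→X15] = [1, 2, 1, 1]
r1 m[φ6→X4] = [2, 2, 1, 0]
r1 m[φ6→X12] = [0, 3, 1, 0]
r1 m[φ7→X9] = [0, 3, 3, 0]
r1 m[φ7→X10] = [1, 1, 0, 0]
r1 m[X9→φ0] = [0, 0, 0, 0]
r1 m[X9→φ7] = [0, 0, 0, 0]
r1 m[X10→φ4] = [0, 0, 0, 0]
r1 m[X10→φ7] = [0, 0, 0, 0]
r1 m[X4→φ1] = [0, 0, 0, 0]
r1 m[X4→φ3] = [0, 0, 0, 0]
r1 m[X4→φ6] = [0, 0, 0, 0]
r1 m[X0→φ0] = [0, 0, 0, 0]
r1 m[X0→φ1] = [0, 0, 0, 0]
r1 m[X0→φ2] = [0, 0, 0, 0]
r1 m[X0→φ5] = [0, 0, 0, 0]
r1 m[X12→φ6] = [0, 0, 0, 0]
r1 m[X7→φ2] = [0, 0, 0, 0]
r1 m[X15→φ5] = [0, 0, 0, 0]
r1 m[X13→φ3] = [0, 0, 0, 0]
r1 m[X13→φ4] = [0, 0, 0, 0]
r2 m[φ0→X9] = [0, 0, 0, 4]
r2 m[φ0→X0] = [1, 0, 0, 0]
r2 m[φ1→X4] = [2, 0, 4, 3]
r2 m[φ1→X0] = [2, 0, 6, 3]
r2 m[φ2→X0] = [2, 0, 4, 0]
r2 m[φ2→X7] = [1, 0, 1, 0]
r2 m[φ3→X4] = [1, 1, 4, 6]
r2 m[φ3→X13] = [1, 1, 1, 1]
r2 m[φ4→X10] = [0, 4, 3, 0]
r2 m[φ4→X13] = [3, 0, 1, 0]
r2 m[φ5→X0] = [1, 1, 1, 2]
r2 m[φ5→X15] = [1, 2, 1, 1]
r2 m[φ6→X4] = [2, 2, 1, 0]
r2 m[φ6→X12] = [0, 3, 1, 0]
r2 m[φ7→X9] = [0, 3, 3, 0]
r2 m[φ7→X10] = [1, 1, 0, 0]
r2 m[X9→φ0] = [0, 3, 3, 0]
r2 m[X9→φ7] = [0, 0, 0, 4]
r2 m[X10→φ4] = [1, 1, 0, 0]
r2 m[X10→φ7] = [0, 4, 3, 0]
r2 m[X4→φ1] = [3, 3, 5, 6]
r2 m[X4→φ3] = [4, 2, 5, 3]
r2 m[X4→φ6] = [3, 1, 8, 9]
r2 m[X0→φ0] = [5, 1, 11, 5]
r2 m[X0→φ1] = [4, 1, 5, 2]
r2 m[X0→φ2] = [4, 1, 7, 5]
r2 m[X0→φ5] = [5, 0, 10, 3]
r2 m[X12→φ6] = [0, 0, 0, 0]
r2 m[X7→φ2] = [0, 0, 0, 0]
r2 m[X15→φ5] = [0, 0, 0, 0]
r2 m[X13→φ3] = [3, 0, 1, 0]
r2 m[X13→φ4] = [1, 1, 1, 1]
r3 m[φ0→X9] = [4, 1, 3, 7]
r3 m[φ0→X0] = [1, 3, 2, 0]
r3 m[φ1→X4] = [5, 1, 6, 4]
r3 m[φ1→X0] = [5, 3, 10, 6]
r3 m[φ2→X0] = [2, 0, 4, 0]
r3 m[φ2→X7] = [6, 1, 4, 5]
r3 m[φ3→X4] = [2, 1, 4, 7]
r3 m[φ3→X13] = [5, 3, 5, 3]
r3 m[φ4→X10] = [1, 5, 4, 1]
r3 m[φ4→X13] = [3, 1, 2, 0]
r3 m[φ5→X0] = [1, 1, 1, 2]
r3 m[φ5→X15] = [6, 6, 1, 5]
r3 m[φ6→X4] = [2, 2, 1, 0]
r3 m[φ6→X12] = [7, 4, 3, 5]
r3 m[φ7→X9] = [0, 3, 7, 1]
r3 m[φ7→X10] = [3, 1, 1, 0]
r3 m[X9→φ0] = [0, 3, 3, 0]
r3 m[X9→φ7] = [0, 0, 0, 4]
r3 m[X10→φ4] = [1, 1, 0, 0]
r3 m[X10→φ7] = [0, 4, 3, 0]
r3 m[X4→φ1] = [3, 3, 5, 6]
r3 m[X4→φ3] = [4, 2, 5, 3]
r3 m[X4→φ6] = [3, 1, 8, 9]
r3 m[X0→φ0] = [5, 1, 11, 5]
r3 m[X0→φ1] = [4, 1, 5, 2]
r3 m[X0→φ2] = [4, 1, 7, 5]
r3 m[X0→φ5] = [5, 0, 10, 3]
r3 m[X12→φ6] = [0, 0, 0, 0]
r3 m[X7→φ2] = [0, 0, 0, 0]
r3 m[X15→φ5] = [0, 0, 0, 0]
r3 m[X13→φ3] = [3, 0, 1, 0]
r3 m[X13→φ4] = [1, 1, 1, 1]
r4 m[φ0→X9] = [4, 1, 3, 7]
r4 m[φ0→X0] = [1, 3, 2, 0]
r4 m[φ1→X4] = [5, 1, 6, 4]
r4 m[φ1→X0] = [5, 3, 10, 6]
r4 m[φ2→X0] = [2, 0, 4, 0]
r4 m[φ2→X7] = [6, 1, 4, 5]
r4 m[φ3→X4] = [2, 1, 4, 7]
r4 m[φ3→X13] = [5, 3, 5, 3]
r4 m[φ4→X10] = [1, 5, 4, 1]
r4 m[φ4→X13] = [3, 1, 2, 0]
r4 m[φ5→X0] = [1, 1, 1, 2]
r4 m[φ5→X15] = [6, 6, 1, 5]
r4 m[φ6→X4] = [2, 2, 1, 0]
r4 m[φ6→X12] = [7, 4, 3, 5]
r4 m[φ7→X9] = [0, 3, 7, 1]
r4 m[φ7→X10] = [3, 1, 1, 0]
r4 m[X9→φ0] = [0, 3, 7, 1]
r4 m[X9→φ7] = [4, 1, 3, 7]
r4 m[X10→φ4] = [3, 1, 1, 0]
r4 m[X10→φ7] = [1, 5, 4, 1]
r4 m[X4→φ1] = [4, 3, 5, 7]
r4 m[X4→φ3] = [7, 3, 7, 4]
r4 m[X4→φ6] = [7, 2, 10, 11]
r4 m[X0→φ0] = [8, 4, 15, 8]
r4 m[X0→φ1] = [4, 4, 7, 2]
r4 m[X0→φ2] = [7, 7, 13, 8]
r4 m[X0→φ5] = [8, 6, 16, 6]
r4 m[X12→φ6] = [0, 0, 0, 0]
r4 m[X7→φ2] = [0, 0, 0, 0]
r4 m[X15→φ5] = [0, 0, 0, 0]
r4 m[X13→φ3] = [3, 1, 2, 0]
r4 m[X13→φ4] = [5, 3, 5, 3]
r5 m[φ0→X9] = [7, 4, 6, 10]
r5 m[φ0→X0] = [1, 3, 2, 0]
r5 m[φ1→X4] = [6, 4, 8, 7]
r5 m[φ1→X0] = [6, 3, 11, 6]
r5 m[φ2→X0] = [2, 0, 4, 0]
r5 m[φ2→X7] = [9, 7, 9, 8]
r5 m[φ3→X4] = [3, 1, 5, 7]
r5 m[φ3→X13] = [8, 4, 8, 4]
r5 m[φ4→X10] = [3, 8, 8, 3]
r5 m[φ4→X13] = [3, 3, 4, 0]
r5 m[φ5→X0] = [1, 1, 1, 2]
r5 m[φ5→X15] = [9, 9, 7, 8]
r5 m[φ6→X4] = [2, 2, 1, 0]
r5 m[φ6→X12] = [8, 5, 4, 8]
r5 m[φ7→X9] = [1, 4, 8, 2]
r5 m[φ7→X10] = [5, 5, 5, 4]
r5 m[X9→φ0] = [0, 3, 7, 1]
r5 m[X9→φ7] = [4, 1, 3, 7]
r5 m[X10→φ4] = [3, 1, 1, 0]
r5 m[X10→φ7] = [1, 5, 4, 1]
r5 m[X4→φ1] = [4, 3, 5, 7]
r5 m[X4→φ3] = [7, 3, 7, 4]
r5 m[X4→φ6] = [7, 2, 10, 11]
r5 m[X0→φ0] = [8, 4, 15, 8]
r5 m[X0→φ1] = [4, 4, 7, 2]
r5 m[X0→φ2] = [7, 7, 13, 8]
r5 m[X0→φ5] = [8, 6, 16, 6]
r5 m[X12→φ6] = [0, 0, 0, 0]
r5 m[X7→φ2] = [0, 0, 0, 0]
r5 m[X15→φ5] = [0, 0, 0, 0]
r5 m[X13→φ3] = [3, 1, 2, 0]
r5 m[X13→φ4] = [5, 3, 5, 3]
r6 m[φ0→X9] = [7, 4, 6, 10]
r6 m[φ0→X0] = [1, 3, 2, 0]
r6 m[φ1→X4] = [6, 4, 8, 7]
r6 m[φ1→X0] = [6, 3, 11, 6]
r6 m[φ2→X0] = [2, 0, 4, 0]
r6 m[φ2→X7] = [9, 7, 9, 8]
r6 m[φ3→X4] = [3, 1, 5, 7]
r6 m[φ3→X13] = [8, 4, 8, 4]
r6 m[φ4→X10] = [3, 8, 8, 3]
r6 m[φ4→X13] = [3, 3, 4, 0]
r6 m[φ5→X0] = [1, 1, 1, 2]
r6 m[φ5→X15] = [9, 9, 7, 8]
r6 m[φ6→X4] = [2, 2, 1, 0]
r6 m[φ6→X12] = [8, 5, 4, 8]
r6 m[φ7→X9] = [1, 4, 8, 2]
r6 m[φ7→X10] = [5, 5, 5, 4]
r6 m[X9→φ0] = [1, 4, 8, 2]
r6 m[X9→φ7] = [7, 4, 6, 10]
r6 m[X10→φ4] = [5, 5, 5, 4]
r6 m[X10→φ7] = [3, 8, 8, 3]
r6 m[X4→φ1] = [5, 3, 6, 7]
r6 m[X4→φ3] = [8, 6, 9, 7]
r6 m[X4→φ6] = [9, 5, 13, 14]
r6 m[X0→φ0] = [9, 4, 16, 8]
r6 m[X0→φ1] = [4, 4, 7, 2]
r6 m[X0→φ2] = [8, 7, 14, 8]
r6 m[X0→φ5] = [9, 6, 17, 6]
r6 m[X12→φ6] = [0, 0, 0, 0]
r6 m[X7→φ2] = [0, 0, 0, 0]
r6 m[X15→φ5] = [0, 0, 0, 0]
r6 m[X13→φ3] = [3, 3, 4, 0]
r6 m[X13→φ4] = [8, 4, 8, 4]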